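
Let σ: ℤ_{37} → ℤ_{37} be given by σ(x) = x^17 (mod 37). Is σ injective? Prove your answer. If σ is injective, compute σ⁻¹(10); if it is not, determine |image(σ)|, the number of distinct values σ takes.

Since 37 is prime, the nonzero elements of ℤ_{37} form a cyclic group of order 36.
As gcd(17, 36) = 1, raising to the 17th power is a bijection on this group: if a^17 ≡ b^17 then (ab^{−1})^17 = 1, and the only element of order dividing gcd(17, 36) = 1 is 1, so a = b.
With σ(0) = 0 this makes σ injective on all of ℤ_{37}, hence bijective (finite equal-size domain and codomain). In particular σ is injective.
Since σ is injective, we find the preimage of 10. The inverse of x ↦ x^17 on (ℤ_{37})^× is x ↦ x^17, because 17·17 = 289 = 8·36 + 1 ≡ 1 (mod 36) and x^{36} = 1 for x ≠ 0 (Fermat). So σ⁻¹(10) = 10^17 mod 37.
Repeated squaring mod 37: 10^1 ≡ 10, 10^2 ≡ 10² = 100 ≡ 26, 10^4 ≡ 26² = 676 ≡ 10, 10^8 ≡ 10² = 100 ≡ 26, 10^16 ≡ 26² = 676 ≡ 10. Since 17 = 16 + 1, 10^17 ≡ 10·10: 10·10 = 100 ≡ 26. So 10^17 ≡ 26 (mod 37).
Hence σ⁻¹(10) = 26.

26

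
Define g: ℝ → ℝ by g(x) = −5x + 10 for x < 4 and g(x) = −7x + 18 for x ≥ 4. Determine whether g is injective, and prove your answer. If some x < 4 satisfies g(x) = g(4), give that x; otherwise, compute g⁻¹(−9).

Both pieces are strictly decreasing (slopes −5 and −7), so each is injective on its own interval.
The left piece maps (−∞, 4) onto (−10, ∞); the right piece maps [4, ∞) onto (−∞, −10].
These images are disjoint, so no value is attained by both pieces. Thus g is injective.
Because the two images are disjoint, no x < 4 has g(x) = g(4), so we compute g⁻¹(−9): −9 lies in (−10, ∞), so solve −5x + 10 = −9: x = (−9 − 10)/(−5) = 19/5.

19/5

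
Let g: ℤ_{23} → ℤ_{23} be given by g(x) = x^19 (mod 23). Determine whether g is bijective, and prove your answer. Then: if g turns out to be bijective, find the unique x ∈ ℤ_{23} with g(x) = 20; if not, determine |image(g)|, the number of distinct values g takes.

21

Since 23 is prime, the nonzero elements of ℤ_{23} form a cyclic group of order 22.
As gcd(19, 22) = 1, raising to the 19th power is a bijection on this group: if x_1^19 ≡ x_2^19 then (x_1x_2^{−1})^19 = 1, and the only element of order dividing gcd(19, 22) = 1 is 1, so x_1 = x_2.
With g(0) = 0 this makes g injective on all of ℤ_{23}, hence bijective (finite equal-size domain and codomain). In particular g is bijective.
Since g is bijective, we find the preimage of 20. The inverse of x ↦ x^19 on (ℤ_{23})^× is x ↦ x^7, because 19·7 = 133 = 6·22 + 1 ≡ 1 (mod 22) and x^{22} = 1 for x ≠ 0 (Fermat). So g⁻¹(20) = 20^7 mod 23.
Repeated squaring mod 23: 20^1 ≡ 20, 20^2 ≡ 20² = 400 ≡ 9, 20^4 ≡ 9² = 81 ≡ 12. Since 7 = 4 + 2 + 1, 20^7 ≡ 12·9·20: 12·9 = 108 ≡ 16, then 16·20 = 320 ≡ 21. So 20^7 ≡ 21 (mod 23).
Hence g⁻¹(20) = 21.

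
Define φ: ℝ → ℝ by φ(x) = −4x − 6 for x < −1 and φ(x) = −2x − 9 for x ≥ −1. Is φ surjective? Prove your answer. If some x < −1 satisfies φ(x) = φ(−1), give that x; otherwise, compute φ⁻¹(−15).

3

Both pieces are strictly decreasing (slopes −4 and −2), so each is injective on its own interval.
The left piece maps (−∞, −1) onto (−2, ∞); the right piece maps [−1, ∞) onto (−∞, −7].
The union (−2, ∞) ∪ (−∞, −7] omits the interval between −2 and −7; in particular −2 has no preimage. So φ is not surjective.
Because the two images are disjoint, no x < −1 has φ(x) = φ(−1), so we compute φ⁻¹(−15): −15 lies in (−∞, −7], so solve −2x − 9 = −15: x = (−15 + 9)/(−2) = 3.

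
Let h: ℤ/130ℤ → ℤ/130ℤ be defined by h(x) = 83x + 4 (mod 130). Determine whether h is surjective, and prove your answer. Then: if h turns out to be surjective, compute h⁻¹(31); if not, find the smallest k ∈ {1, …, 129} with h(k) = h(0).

99

Since gcd(83, 130) = 1, 83 is invertible modulo 130. Euclid's algorithm: 130 = 1·83 + 47, 83 = 1·47 + 36, 47 = 1·36 + 11, 36 = 3·11 + 3, 11 = 3·3 + 2, 3 = 1·2 + 1; back-substituting gives 1 = 47·83 − 30·130, so 83⁻¹ ≡ 47 (mod 130).
For any y ∈ ℤ/130ℤ, x = 47(y − 4) mod 130 satisfies h(x) = 83·47(y − 4) + 4 ≡ y (since 83·47 ≡ 1 mod 130). So every y has a preimage.
Therefore h is surjective.
Since h is surjective, we find h⁻¹(31): we need 83x ≡ 31 − 4 ≡ 27 (mod 130). Using 83⁻¹ = 47: x ≡ 47·27 = 1269 = 9·130 + 99, so x = 99.
Check: h(99) = 83·99 + 4 = 8221 = 63·130 + 31 ≡ 31 (mod 130).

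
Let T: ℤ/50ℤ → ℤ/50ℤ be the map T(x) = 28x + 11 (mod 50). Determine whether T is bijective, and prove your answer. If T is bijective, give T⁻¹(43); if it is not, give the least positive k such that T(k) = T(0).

We have gcd(28, 50) = 2 > 1. Taking x_1 = 0 and x_2 = 25: T(0) = 11 and T(25) = 28·25 + 11 = 711 ≡ 11 (mod 50).
So T(0) = T(25) while 0 ≠ 25, thus T is not injective, hence not bijective.
Since T is not bijective, we find the least positive k with T(k) = T(0): this means 28k ≡ 0 (mod 50), i.e. 50 ∣ 28k. Since gcd(28, 50) = 2, dividing through by 2 this holds exactly when 25 ∣ 14k, and as gcd(14, 25) = 1, exactly when 25 ∣ k.
The smallest positive such k is 25.

25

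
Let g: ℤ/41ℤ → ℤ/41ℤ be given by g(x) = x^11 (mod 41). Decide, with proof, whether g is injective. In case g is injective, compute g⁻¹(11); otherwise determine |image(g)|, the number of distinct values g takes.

17

Since 41 is prime, the nonzero elements of ℤ/41ℤ form a cyclic group of order 40.
As gcd(11, 40) = 1, raising to the 11th power is a bijection on this group: if a^11 ≡ b^11 then (ab^{−1})^11 = 1, and the only element of order dividing gcd(11, 40) = 1 is 1, so a = b.
With g(0) = 0 this makes g injective on all of ℤ/41ℤ, hence bijective (finite equal-size domain and codomain). In particular g is injective.
Since g is injective, we find the preimage of 11. The inverse of x ↦ x^11 on (ℤ/41ℤ)^× is x ↦ x^11, because 11·11 = 121 = 3·40 + 1 ≡ 1 (mod 40) and x^{40} = 1 for x ≠ 0 (Fermat). So g⁻¹(11) = 11^11 mod 41.
Repeated squaring mod 41: 11^1 ≡ 11, 11^2 ≡ 11² = 121 ≡ 39, 11^4 ≡ 39² = 1521 ≡ 4, 11^8 ≡ 4² = 16. Since 11 = 8 + 2 + 1, 11^11 ≡ 16·39·11: 16·39 = 624 ≡ 9, then 9·11 = 99 ≡ 17. So 11^11 ≡ 17 (mod 41).
Hence g⁻¹(11) = 17.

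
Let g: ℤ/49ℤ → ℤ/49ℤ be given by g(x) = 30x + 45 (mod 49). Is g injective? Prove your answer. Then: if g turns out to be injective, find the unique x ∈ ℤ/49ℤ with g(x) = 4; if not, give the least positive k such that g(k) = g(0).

Suppose g(a) = g(b) in ℤ/49ℤ. Then 30a + 45 ≡ 30b + 45 (mod 49), therefore 30(a − b) ≡ 0 (mod 49).
Since gcd(30, 49) = 1, 30 is invertible modulo 49, so a − b ≡ 0 (mod 49), i.e. a = b.
Therefore g is injective.
We now compute 30⁻¹ mod 49 explicitly. Euclid's algorithm: 49 = 1·30 + 19, 30 = 1·19 + 11, 19 = 1·11 + 8, 11 = 1·8 + 3, 8 = 2·3 + 2, 3 = 1·2 + 1; back-substituting gives 1 = 18·30 − 11·49, so 30⁻¹ ≡ 18 (mod 49).
Since g is injective, we compute g⁻¹(4): solve 30x + 45 ≡ 4 (mod 49), i.e. 30x ≡ 8 (mod 49).
Multiplying by 30⁻¹ = 18 gives x ≡ 18·8 = 144 = 2·49 + 46 ≡ 46 (mod 49).
Check: g(46) = 30·46 + 45 = 1425 = 29·49 + 4 ≡ 4 (mod 49).

46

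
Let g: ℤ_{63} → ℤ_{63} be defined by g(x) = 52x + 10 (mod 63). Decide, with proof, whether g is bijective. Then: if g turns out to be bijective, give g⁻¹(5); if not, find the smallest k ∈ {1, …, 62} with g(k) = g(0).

52

Recall that g is injective if g(u) = g(v) implies u = v.
Suppose g(u) = g(v) in ℤ_{63}. Then 52u + 10 ≡ 52v + 10 (mod 63), so 52(u − v) ≡ 0 (mod 63).
Since gcd(52, 63) = 1, 52 is invertible modulo 63, thus u − v ≡ 0 (mod 63), i.e. u = v.
We now compute 52⁻¹ mod 63 explicitly. Euclid's algorithm: 63 = 1·52 + 11, 52 = 4·11 + 8, 11 = 1·8 + 3, 8 = 2·3 + 2, 3 = 1·2 + 1; back-substituting gives 1 = 40·52 − 33·63, so 52⁻¹ ≡ 40 (mod 63).
Then y ↦ 40(y − 10) is a two-sided inverse to g, so every y ∈ ℤ_{63} has a preimage.
So g is bijective.
Since g is bijective, we find g⁻¹(5): we need 52x ≡ 5 − 10 ≡ 58 (mod 63). Using 52⁻¹ = 40: x ≡ 40·58 = 2320 = 36·63 + 52, so x = 52.
Check: g(52) = 52·52 + 10 = 2714 = 43·63 + 5 ≡ 5 (mod 63).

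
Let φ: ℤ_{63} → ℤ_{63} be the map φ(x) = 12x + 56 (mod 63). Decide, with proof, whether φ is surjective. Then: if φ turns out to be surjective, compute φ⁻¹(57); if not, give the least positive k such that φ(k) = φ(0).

21

Since gcd(12, 63) = 3, we have 12x ≡ 0 (mod 3) for all x, so φ(x) ≡ 2 (mod 3).
But 0 ≢ 2 (mod 3), so 0 ∈ ℤ_{63} has no preimage. Therefore φ is not surjective.
Since φ is not surjective, we find the least positive k with φ(k) = φ(0): this means 12k ≡ 0 (mod 63), i.e. 63 ∣ 12k. Since gcd(12, 63) = 3, dividing through by 3 this holds exactly when 21 ∣ 4k, and as gcd(4, 21) = 1, exactly when 21 ∣ k.
The smallest positive such k is 21.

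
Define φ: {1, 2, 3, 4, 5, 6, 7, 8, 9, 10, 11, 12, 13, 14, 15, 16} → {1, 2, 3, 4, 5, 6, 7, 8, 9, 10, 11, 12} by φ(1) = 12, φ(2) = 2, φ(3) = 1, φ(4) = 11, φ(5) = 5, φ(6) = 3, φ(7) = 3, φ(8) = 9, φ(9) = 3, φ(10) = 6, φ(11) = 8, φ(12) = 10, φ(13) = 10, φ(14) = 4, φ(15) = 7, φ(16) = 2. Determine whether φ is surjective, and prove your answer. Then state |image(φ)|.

12

Every element of the codomain has a preimage: 1 = φ(3), 2 = φ(2), 3 = φ(6), 4 = φ(14), 5 = φ(5), 6 = φ(10), 7 = φ(15), 8 = φ(11), 9 = φ(8), 10 = φ(12), 11 = φ(4), 12 = φ(1).
Therefore φ is surjective.
The image of φ is {1, 2, 3, 4, 5, 6, 7, 8, 9, 10, 11, 12}, which has 12 elements.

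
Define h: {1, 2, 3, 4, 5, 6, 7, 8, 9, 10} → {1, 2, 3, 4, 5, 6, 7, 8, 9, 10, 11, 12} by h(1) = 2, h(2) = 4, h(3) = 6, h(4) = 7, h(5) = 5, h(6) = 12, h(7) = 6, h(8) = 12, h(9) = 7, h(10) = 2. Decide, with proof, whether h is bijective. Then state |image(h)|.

6

h(3) = 6 = h(7) with 3 ≠ 7, so h is not injective, hence not bijective.
The image of h is {2, 4, 5, 6, 7, 12}, which has 6 elements.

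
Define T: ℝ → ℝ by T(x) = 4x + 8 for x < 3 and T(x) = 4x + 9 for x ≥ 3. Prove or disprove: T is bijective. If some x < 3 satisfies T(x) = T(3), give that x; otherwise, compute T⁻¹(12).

1

Both pieces are strictly increasing (slopes 4 and 4), so each is injective on its own interval.
The left piece maps (−∞, 3) onto (−∞, 20); the right piece maps [3, ∞) onto [21, ∞).
The images leave a gap (20 has no preimage), so T is not surjective, hence not bijective.
Because the two images are disjoint, no x < 3 has T(x) = T(3), so we compute T⁻¹(12): 12 lies in (−∞, 20), so solve 4x + 8 = 12: x = (12 − 8)/4 = 1.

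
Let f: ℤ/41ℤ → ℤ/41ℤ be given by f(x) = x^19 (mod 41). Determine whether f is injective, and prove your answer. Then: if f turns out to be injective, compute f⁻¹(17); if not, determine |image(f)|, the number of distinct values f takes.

12

Since 41 is prime, the nonzero elements of ℤ/41ℤ form a cyclic group of order 40.
As gcd(19, 40) = 1, raising to the 19th power is a bijection on this group: if x_1^19 ≡ x_2^19 then (x_1x_2^{−1})^19 = 1, and the only element of order dividing gcd(19, 40) = 1 is 1, so x_1 = x_2.
With f(0) = 0 this makes f injective on all of ℤ/41ℤ, hence bijective (finite equal-size domain and codomain). In particular f is injective.
Since f is injective, we find the preimage of 17. The inverse of x ↦ x^19 on (ℤ/41ℤ)^× is x ↦ x^19, because 19·19 = 361 = 9·40 + 1 ≡ 1 (mod 40) and x^{40} = 1 for x ≠ 0 (Fermat). So f⁻¹(17) = 17^19 mod 41.
Repeated squaring mod 41: 17^1 ≡ 17, 17^2 ≡ 17² = 289 ≡ 2, 17^4 ≡ 2² = 4, 17^8 ≡ 4² = 16, 17^16 ≡ 16² = 256 ≡ 10. Since 19 = 16 + 2 + 1, 17^19 ≡ 10·2·17: 10·2 = 20, then 20·17 = 340 ≡ 12. So 17^19 ≡ 12 (mod 41).
Hence f⁻¹(17) = 12.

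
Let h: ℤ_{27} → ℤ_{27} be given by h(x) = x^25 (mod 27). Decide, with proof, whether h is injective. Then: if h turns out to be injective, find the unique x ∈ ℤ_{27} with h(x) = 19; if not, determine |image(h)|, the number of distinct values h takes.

19

h(0) = 0^25 = 0.
h(3): Repeated squaring mod 27: 3^1 ≡ 3, 3^2 ≡ 3² = 9, 3^4 ≡ 9² = 81 ≡ 0, 3^8 ≡ 0² = 0, 3^16 ≡ 0² = 0. Since 25 = 16 + 8 + 1, 3^25 ≡ 0·0·3: 0·0 = 0, then 0·3 = 0. So 3^25 ≡ 0 (mod 27).
So h(0) = h(3) = 0 while 0 ≠ 3, thus h is not injective.
Since h is not injective, we determine |image(h)|. Computing x^25 mod 27 for each x (by repeated squaring, reducing mod 27 at every step), the values h(0), h(1), …, h(26) are: 0, 1, 20, 0, 22, 14, 0, 16, 8, 0, 10, 2, 0, 4, 23, 0, 25, 17, 0, 19, 11, 0, 13, 5, 0, 7, 26.
The distinct values are {0, 1, 2, 4, 5, 7, 8, 10, 11, 13, 14, 16, 17, 19, 20, 22, 23, 25, 26}; there are 19 of them.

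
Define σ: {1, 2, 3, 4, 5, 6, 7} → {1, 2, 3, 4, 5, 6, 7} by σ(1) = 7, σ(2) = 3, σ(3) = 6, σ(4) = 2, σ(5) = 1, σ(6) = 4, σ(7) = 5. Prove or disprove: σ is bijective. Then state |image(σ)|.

The values 7, 3, 6, 2, 1, 4, 5 are a permutation of {1, 2, 3, 4, 5, 6, 7}: each element appears exactly once.
So σ is injective and surjective, hence bijective.
The image of σ is {1, 2, 3, 4, 5, 6, 7}, which has 7 elements.

7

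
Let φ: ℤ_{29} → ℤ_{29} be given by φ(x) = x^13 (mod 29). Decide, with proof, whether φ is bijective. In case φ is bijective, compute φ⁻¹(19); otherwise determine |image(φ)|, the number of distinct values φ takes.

Since 29 is prime, the nonzero elements of ℤ_{29} form a cyclic group of order 28.
As gcd(13, 28) = 1, raising to the 13th power is a bijection on this group: if u^13 ≡ v^13 then (uv^{−1})^13 = 1, and the only element of order dividing gcd(13, 28) = 1 is 1, so u = v.
With φ(0) = 0 this makes φ injective on all of ℤ_{29}, hence bijective (finite equal-size domain and codomain). In particular φ is bijective.
Since φ is bijective, we find the preimage of 19. The inverse of x ↦ x^13 on (ℤ_{29})^× is x ↦ x^13, because 13·13 = 169 = 6·28 + 1 ≡ 1 (mod 28) and x^{28} = 1 for x ≠ 0 (Fermat). So φ⁻¹(19) = 19^13 mod 29.
Repeated squaring mod 29: 19^1 ≡ 19, 19^2 ≡ 19² = 361 ≡ 13, 19^4 ≡ 13² = 169 ≡ 24, 19^8 ≡ 24² = 576 ≡ 25. Since 13 = 8 + 4 + 1, 19^13 ≡ 25·24·19: 25·24 = 600 ≡ 20, then 20·19 = 380 ≡ 3. So 19^13 ≡ 3 (mod 29).
Hence φ⁻¹(19) = 3.

3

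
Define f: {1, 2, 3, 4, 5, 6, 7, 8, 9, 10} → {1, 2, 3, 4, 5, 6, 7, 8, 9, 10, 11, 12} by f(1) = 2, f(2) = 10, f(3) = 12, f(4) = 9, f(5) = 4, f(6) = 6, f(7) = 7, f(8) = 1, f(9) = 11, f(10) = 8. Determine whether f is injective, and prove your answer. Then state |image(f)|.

The values f(1), …, f(10) are 2, 10, 12, 9, 4, 6, 7, 1, 11, 8 — all distinct.
So f(a) = f(b) only when a = b, and f is injective.
The image of f is {1, 2, 4, 6, 7, 8, 9, 10, 11, 12}, which has 10 elements.

10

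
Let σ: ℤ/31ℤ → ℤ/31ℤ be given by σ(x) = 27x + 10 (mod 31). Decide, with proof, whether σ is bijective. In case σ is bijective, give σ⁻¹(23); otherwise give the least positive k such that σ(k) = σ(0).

If σ(u) = σ(v), then 27u ≡ 27v (mod 31). Because gcd(27, 31) = 1, we may cancel 27 to get u ≡ v (mod 31).
We now compute 27⁻¹ mod 31 explicitly. Euclid's algorithm: 31 = 1·27 + 4, 27 = 6·4 + 3, 4 = 1·3 + 1; back-substituting gives 1 = 23·27 − 20·31, so 27⁻¹ ≡ 23 (mod 31).
Then y ↦ 23(y − 10) is a two-sided inverse to σ, so every y ∈ ℤ/31ℤ has a preimage.
Hence σ is bijective.
Since σ is bijective, we compute σ⁻¹(23): solve 27x + 10 ≡ 23 (mod 31), i.e. 27x ≡ 13 (mod 31).
Multiplying by 27⁻¹ = 23 gives x ≡ 23·13 = 299 = 9·31 + 20 ≡ 20 (mod 31).
Check: σ(20) = 27·20 + 10 = 550 = 17·31 + 23 ≡ 23 (mod 31).

20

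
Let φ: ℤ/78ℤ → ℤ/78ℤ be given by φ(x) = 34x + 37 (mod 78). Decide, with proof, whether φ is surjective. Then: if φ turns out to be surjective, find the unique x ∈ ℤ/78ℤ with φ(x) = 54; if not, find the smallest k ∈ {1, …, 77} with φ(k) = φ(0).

39

Recall: surjectivity means every element of the codomain has a preimage under φ.
Since gcd(34, 78) = 2, we have 34x ≡ 0 (mod 2) for all x, so φ(x) ≡ 1 (mod 2).
But 0 ≢ 1 (mod 2), so 0 ∈ ℤ/78ℤ has no preimage. So φ is not surjective.
Since φ is not surjective, we find the least positive k with φ(k) = φ(0): this means 34k ≡ 0 (mod 78), i.e. 78 ∣ 34k. Since gcd(34, 78) = 2, dividing through by 2 this holds exactly when 39 ∣ 17k, and as gcd(17, 39) = 1, exactly when 39 ∣ k.
The smallest positive such k is 39.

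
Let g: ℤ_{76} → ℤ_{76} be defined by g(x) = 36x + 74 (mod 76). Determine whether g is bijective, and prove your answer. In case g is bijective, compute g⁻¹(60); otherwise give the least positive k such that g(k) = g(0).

19

By definition, g is injective when g(a) = g(b) forces a = b.
We have gcd(36, 76) = 4 > 1. Taking a = 0 and b = 19: g(0) = 74 and g(19) = 36·19 + 74 = 758 ≡ 74 (mod 76).
So g(0) = g(19) while 0 ≠ 19, thus g is not injective, hence not bijective.
Since g is not bijective, we find the least positive k with g(k) = g(0): this means 36k ≡ 0 (mod 76), i.e. 76 ∣ 36k. Since gcd(36, 76) = 4, dividing through by 4 this holds exactly when 19 ∣ 9k, and as gcd(9, 19) = 1, exactly when 19 ∣ k.
The smallest positive such k is 19.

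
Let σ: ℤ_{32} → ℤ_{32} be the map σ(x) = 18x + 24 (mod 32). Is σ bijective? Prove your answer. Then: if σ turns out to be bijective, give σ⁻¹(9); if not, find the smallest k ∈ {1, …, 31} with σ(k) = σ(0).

16

We have gcd(18, 32) = 2 > 1. Taking x_1 = 0 and x_2 = 16: σ(0) = 24 and σ(16) = 18·16 + 24 = 312 ≡ 24 (mod 32).
So σ(0) = σ(16) while 0 ≠ 16, thus σ is not injective, hence not bijective.
Since σ is not bijective, we find the least positive k with σ(k) = σ(0): this means 18k ≡ 0 (mod 32), i.e. 32 ∣ 18k. Since gcd(18, 32) = 2, dividing through by 2 this holds exactly when 16 ∣ 9k, and as gcd(9, 16) = 1, exactly when 16 ∣ k.
The smallest positive such k is 16.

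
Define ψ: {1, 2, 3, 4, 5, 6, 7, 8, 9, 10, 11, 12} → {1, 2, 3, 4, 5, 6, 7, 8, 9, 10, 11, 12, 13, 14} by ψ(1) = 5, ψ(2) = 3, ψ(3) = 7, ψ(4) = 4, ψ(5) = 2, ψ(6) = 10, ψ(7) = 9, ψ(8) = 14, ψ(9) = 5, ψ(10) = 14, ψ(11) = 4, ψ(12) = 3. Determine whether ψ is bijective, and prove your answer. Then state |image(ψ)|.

8

ψ(1) = 5 = ψ(9) with 1 ≠ 9, so ψ is not injective, hence not bijective.
The image of ψ is {2, 3, 4, 5, 7, 9, 10, 14}, which has 8 elements.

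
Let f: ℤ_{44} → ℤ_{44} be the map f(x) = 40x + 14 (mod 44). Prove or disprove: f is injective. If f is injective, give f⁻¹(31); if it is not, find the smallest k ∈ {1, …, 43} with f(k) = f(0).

11

Recall that injectivity means: for all s, t in the domain, f(s) = f(t) implies s = t.
We have gcd(40, 44) = 4 > 1. Taking s = 0 and t = 11: f(0) = 14 and f(11) = 40·11 + 14 = 454 ≡ 14 (mod 44).
So f(0) = f(11) while 0 ≠ 11, so f is not injective.
Since f is not injective, we find the least positive k with f(k) = f(0): this means 40k ≡ 0 (mod 44), i.e. 44 ∣ 40k. Since gcd(40, 44) = 4, dividing through by 4 this holds exactly when 11 ∣ 10k, and as gcd(10, 11) = 1, exactly when 11 ∣ k.
The smallest positive such k is 11.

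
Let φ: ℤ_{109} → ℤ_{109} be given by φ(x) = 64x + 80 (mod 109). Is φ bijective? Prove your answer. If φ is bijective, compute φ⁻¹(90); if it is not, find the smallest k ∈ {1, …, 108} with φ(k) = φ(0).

Suppose φ(u) = φ(v) in ℤ_{109}. Then 64u + 80 ≡ 64v + 80 (mod 109), so 64(u − v) ≡ 0 (mod 109).
Since gcd(64, 109) = 1, 64 is invertible modulo 109, thus u − v ≡ 0 (mod 109), i.e. u = v.
We now compute 64⁻¹ mod 109 explicitly. Euclid's algorithm: 109 = 1·64 + 45, 64 = 1·45 + 19, 45 = 2·19 + 7, 19 = 2·7 + 5, 7 = 1·5 + 2, 5 = 2·2 + 1; back-substituting gives 1 = 46·64 − 27·109, so 64⁻¹ ≡ 46 (mod 109).
Then y ↦ 46(y − 80) is a two-sided inverse to φ, so every y ∈ ℤ_{109} has a preimage.
So φ is bijective.
Since φ is bijective, we find φ⁻¹(90): we need 64x ≡ 90 − 80 ≡ 10 (mod 109). Using 64⁻¹ = 46: x ≡ 46·10 = 460 = 4·109 + 24, so x = 24.
Check: φ(24) = 64·24 + 80 = 1616 = 14·109 + 90 ≡ 90 (mod 109).

24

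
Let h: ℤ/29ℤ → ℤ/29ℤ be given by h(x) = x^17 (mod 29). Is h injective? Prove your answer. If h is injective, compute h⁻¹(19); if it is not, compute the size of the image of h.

21

Since 29 is prime, the nonzero elements of ℤ/29ℤ form a cyclic group of order 28.
As gcd(17, 28) = 1, raising to the 17th power is a bijection on this group: if x_1^17 ≡ x_2^17 then (x_1x_2^{−1})^17 = 1, and the only element of order dividing gcd(17, 28) = 1 is 1, so x_1 = x_2.
With h(0) = 0 this makes h injective on all of ℤ/29ℤ, hence bijective (finite equal-size domain and codomain). In particular h is injective.
Since h is injective, we find the preimage of 19. The inverse of x ↦ x^17 on (ℤ/29ℤ)^× is x ↦ x^5, because 17·5 = 85 = 3·28 + 1 ≡ 1 (mod 28) and x^{28} = 1 for x ≠ 0 (Fermat). So h⁻¹(19) = 19^5 mod 29.
Repeated squaring mod 29: 19^1 ≡ 19, 19^2 ≡ 19² = 361 ≡ 13, 19^4 ≡ 13² = 169 ≡ 24. Since 5 = 4 + 1, 19^5 ≡ 24·19: 24·19 = 456 ≡ 21. So 19^5 ≡ 21 (mod 29).
Hence h⁻¹(19) = 21.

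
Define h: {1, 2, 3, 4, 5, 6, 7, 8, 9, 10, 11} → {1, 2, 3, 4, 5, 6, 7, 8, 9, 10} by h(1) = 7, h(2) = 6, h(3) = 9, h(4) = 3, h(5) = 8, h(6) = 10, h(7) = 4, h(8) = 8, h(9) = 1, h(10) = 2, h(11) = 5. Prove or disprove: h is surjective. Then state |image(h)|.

10

Every element of the codomain has a preimage: 1 = h(9), 2 = h(10), 3 = h(4), 4 = h(7), 5 = h(11), 6 = h(2), 7 = h(1), 8 = h(5), 9 = h(3), 10 = h(6).
So h is surjective.
The image of h is {1, 2, 3, 4, 5, 6, 7, 8, 9, 10}, which has 10 elements.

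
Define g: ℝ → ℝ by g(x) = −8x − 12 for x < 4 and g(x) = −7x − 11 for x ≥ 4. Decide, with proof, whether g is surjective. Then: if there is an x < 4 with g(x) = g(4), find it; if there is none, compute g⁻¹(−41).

Both pieces are strictly decreasing (slopes −8 and −7), so each is injective on its own interval.
The left piece maps (−∞, 4) onto (−44, ∞); the right piece maps [4, ∞) onto (−∞, −39].
The union (−44, ∞) ∪ (−∞, −39] covers ℝ, so g is surjective.
For the follow-up: the images overlap, so an x < 4 with g(x) = g(4) exists. g(4) = −39; solving −8x − 12 = −39 for x < 4 gives x = (−39 + 12)/(−8) = 27/8.

27/8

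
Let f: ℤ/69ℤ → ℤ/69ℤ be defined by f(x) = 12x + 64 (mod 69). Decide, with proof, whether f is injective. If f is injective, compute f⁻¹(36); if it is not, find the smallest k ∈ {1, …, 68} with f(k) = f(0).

23

Recall: f is injective when f(u) = f(v) forces u = v.
We have gcd(12, 69) = 3 > 1. Taking u = 0 and v = 23: f(0) = 64 and f(23) = 12·23 + 64 = 340 ≡ 64 (mod 69).
So f(0) = f(23) while 0 ≠ 23, therefore f is not injective.
Since f is not injective, we find the least positive k with f(k) = f(0): this means 12k ≡ 0 (mod 69), i.e. 69 ∣ 12k. Since gcd(12, 69) = 3, dividing through by 3 this holds exactly when 23 ∣ 4k, and as gcd(4, 23) = 1, exactly when 23 ∣ k.
The smallest positive such k is 23.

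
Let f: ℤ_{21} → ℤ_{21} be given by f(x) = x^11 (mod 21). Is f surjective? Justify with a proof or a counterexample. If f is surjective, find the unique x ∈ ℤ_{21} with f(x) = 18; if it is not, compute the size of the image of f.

9

Computing x^11 mod 21 for each x (by repeated squaring, reducing mod 21 at every step), the values f(0), f(1), …, f(20) are: 0, 1, 11, 12, 16, 17, 6, 7, 8, 18, 19, 2, 3, 13, 14, 15, 4, 5, 9, 10, 20.
Every element of ℤ_{21} appears exactly once in this list, so f is a bijection, and in particular surjective.
Since f is surjective, we read off the preimage of 18 from the same table: f(9) = 18, so f⁻¹(18) = 9.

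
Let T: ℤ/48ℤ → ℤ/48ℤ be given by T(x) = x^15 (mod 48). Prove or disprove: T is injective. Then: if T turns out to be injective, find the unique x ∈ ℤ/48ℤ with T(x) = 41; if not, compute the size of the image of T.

27

T(0) = 0^15 = 0.
T(6): Repeated squaring mod 48: 6^1 ≡ 6, 6^2 ≡ 6² = 36, 6^4 ≡ 36² = 1296 ≡ 0, 6^8 ≡ 0² = 0. Since 15 = 8 + 4 + 2 + 1, 6^15 ≡ 0·0·36·6: 0·0 = 0, then 0·36 = 0, then 0·6 = 0. So 6^15 ≡ 0 (mod 48).
So T(0) = T(6) = 0 while 0 ≠ 6, thus T is not injective.
Since T is not injective, we determine |image(T)|. Computing x^15 mod 48 for each x (by repeated squaring, reducing mod 48 at every step), the values T(0), T(1), …, T(47) are: 0, 1, 32, 27, 16, 29, 0, 7, 32, 9, 16, 35, 0, 37, 32, 15, 16, 17, 0, 43, 32, 45, 16, 23, 0, 25, 32, 3, 16, 5, 0, 31, 32, 33, 16, 11, 0, 13, 32, 39, 16, 41, 0, 19, 32, 21, 16, 47.
The distinct values are {0, 1, 3, 5, 7, 9, 11, 13, 15, 16, 17, 19, 21, 23, 25, 27, 29, 31, 32, 33, 35, 37, 39, 41, 43, 45, 47}; there are 27 of them.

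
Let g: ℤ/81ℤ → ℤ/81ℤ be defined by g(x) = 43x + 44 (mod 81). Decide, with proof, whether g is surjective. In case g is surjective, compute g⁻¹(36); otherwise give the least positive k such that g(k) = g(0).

Since gcd(43, 81) = 1, 43 is invertible modulo 81. Euclid's algorithm: 81 = 1·43 + 38, 43 = 1·38 + 5, 38 = 7·5 + 3, 5 = 1·3 + 2, 3 = 1·2 + 1; back-substituting gives 1 = 49·43 − 26·81, so 43⁻¹ ≡ 49 (mod 81).
Then y ↦ 49(y − 44) is a two-sided inverse to g, so every y ∈ ℤ/81ℤ has a preimage.
Thus g is surjective.
Since g is surjective, we compute g⁻¹(36): solve 43x + 44 ≡ 36 (mod 81), i.e. 43x ≡ 73 (mod 81).
Multiplying by 43⁻¹ = 49 gives x ≡ 49·73 = 3577 = 44·81 + 13 ≡ 13 (mod 81).
Check: g(13) = 43·13 + 44 = 603 = 7·81 + 36 ≡ 36 (mod 81).

13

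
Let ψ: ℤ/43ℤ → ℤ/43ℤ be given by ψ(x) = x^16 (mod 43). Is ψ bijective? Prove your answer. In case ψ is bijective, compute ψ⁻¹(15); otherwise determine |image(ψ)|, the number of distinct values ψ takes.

22

ψ(21): Repeated squaring mod 43: 21^1 ≡ 21, 21^2 ≡ 21² = 441 ≡ 11, 21^4 ≡ 11² = 121 ≡ 35, 21^8 ≡ 35² = 1225 ≡ 21, 21^16 ≡ 21² = 441 ≡ 11. So 21^16 ≡ 11 (mod 43).
ψ(22): Repeated squaring mod 43: 22^1 ≡ 22, 22^2 ≡ 22² = 484 ≡ 11, 22^4 ≡ 11² = 121 ≡ 35, 22^8 ≡ 35² = 1225 ≡ 21, 22^16 ≡ 21² = 441 ≡ 11. So 22^16 ≡ 11 (mod 43).
So ψ(21) = ψ(22) = 11 while 21 ≠ 22, thus ψ is not injective, hence not bijective.
Since ψ is not bijective, we determine |image(ψ)|. Computing x^16 mod 43 for each x (by repeated squaring, reducing mod 43 at every step), the values ψ(0), ψ(1), …, ψ(42) are: 0, 1, 4, 23, 16, 40, 6, 36, 21, 13, 31, 35, 24, 25, 15, 17, 41, 14, 9, 10, 38, 11, 11, 38, 10, 9, 14, 41, 17, 15, 25, 24, 35, 31, 13, 21, 36, 6, 40, 16, 23, 4, 1.
The distinct values are {0, 1, 4, 6, 9, 10, 11, 13, 14, 15, 16, 17, 21, 23, 24, 25, 31, 35, 36, 38, 40, 41}; there are 22 of them.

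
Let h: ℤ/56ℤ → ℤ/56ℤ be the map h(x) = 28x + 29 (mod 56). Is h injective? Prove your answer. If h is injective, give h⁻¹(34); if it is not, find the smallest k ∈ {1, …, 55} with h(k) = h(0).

We have gcd(28, 56) = 28 > 1. Taking a = 0 and b = 2: h(0) = 29 and h(2) = 28·2 + 29 = 85 ≡ 29 (mod 56).
So h(0) = h(2) while 0 ≠ 2, hence h is not injective.
Since h is not injective, we find the least positive k with h(k) = h(0): this means 28k ≡ 0 (mod 56), i.e. 56 ∣ 28k. Since gcd(28, 56) = 28, dividing through by 28 this holds exactly when 2 ∣ k.
The smallest positive such k is 2.

2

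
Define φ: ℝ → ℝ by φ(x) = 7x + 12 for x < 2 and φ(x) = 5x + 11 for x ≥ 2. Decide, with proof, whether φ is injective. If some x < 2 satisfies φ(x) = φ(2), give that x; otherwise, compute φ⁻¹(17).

9/7

Both pieces are strictly increasing (slopes 7 and 5), so each is injective on its own interval.
The left piece maps (−∞, 2) onto (−∞, 26); the right piece maps [2, ∞) onto [21, ∞).
These images overlap. In particular φ(2) = 21 (right piece), and solving 7x + 12 = 21 on the left piece gives x = 9/7 < 2.
So φ(9/7) = φ(2) with 9/7 ≠ 2, and φ is not injective. This x = 9/7 is the requested value below 2.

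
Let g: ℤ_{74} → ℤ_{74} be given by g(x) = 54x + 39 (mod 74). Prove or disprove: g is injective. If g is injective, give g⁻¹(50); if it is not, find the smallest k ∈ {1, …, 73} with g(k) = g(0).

37

We have gcd(54, 74) = 2 > 1. Taking a = 0 and b = 37: g(0) = 39 and g(37) = 54·37 + 39 = 2037 ≡ 39 (mod 74).
So g(0) = g(37) while 0 ≠ 37, hence g is not injective.
Since g is not injective, we find the least positive k with g(k) = g(0): this means 54k ≡ 0 (mod 74), i.e. 74 ∣ 54k. Since gcd(54, 74) = 2, dividing through by 2 this holds exactly when 37 ∣ 27k, and as gcd(27, 37) = 1, exactly when 37 ∣ k.
The smallest positive such k is 37.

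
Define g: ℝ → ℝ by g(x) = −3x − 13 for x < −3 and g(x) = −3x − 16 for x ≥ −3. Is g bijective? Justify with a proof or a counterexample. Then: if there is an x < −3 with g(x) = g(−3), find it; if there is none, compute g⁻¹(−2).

-11/3

Both pieces are strictly decreasing (slopes −3 and −3), so each is injective on its own interval.
The left piece maps (−∞, −3) onto (−4, ∞); the right piece maps [−3, ∞) onto (−∞, −7].
The images leave a gap (−4 has no preimage), so g is not surjective, hence not bijective.
Because the two images are disjoint, no x < −3 has g(x) = g(−3), so we compute g⁻¹(−2): −2 lies in (−4, ∞), so solve −3x − 13 = −2: x = (−2 + 13)/(−3) = −11/3.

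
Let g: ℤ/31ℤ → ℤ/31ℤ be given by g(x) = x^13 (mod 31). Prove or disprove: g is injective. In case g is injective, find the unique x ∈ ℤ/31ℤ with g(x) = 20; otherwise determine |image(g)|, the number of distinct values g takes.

Since 31 is prime, the nonzero elements of ℤ/31ℤ form a cyclic group of order 30.
As gcd(13, 30) = 1, raising to the 13th power is a bijection on this group: if x_1^13 ≡ x_2^13 then (x_1x_2^{−1})^13 = 1, and the only element of order dividing gcd(13, 30) = 1 is 1, so x_1 = x_2.
With g(0) = 0 this makes g injective on all of ℤ/31ℤ, hence bijective (finite equal-size domain and codomain). In particular g is injective.
Since g is injective, we find the preimage of 20. The inverse of x ↦ x^13 on (ℤ/31ℤ)^× is x ↦ x^7, because 13·7 = 91 = 3·30 + 1 ≡ 1 (mod 30) and x^{30} = 1 for x ≠ 0 (Fermat). So g⁻¹(20) = 20^7 mod 31.
Repeated squaring mod 31: 20^1 ≡ 20, 20^2 ≡ 20² = 400 ≡ 28, 20^4 ≡ 28² = 784 ≡ 9. Since 7 = 4 + 2 + 1, 20^7 ≡ 9·28·20: 9·28 = 252 ≡ 4, then 4·20 = 80 ≡ 18. So 20^7 ≡ 18 (mod 31).
Hence g⁻¹(20) = 18.

18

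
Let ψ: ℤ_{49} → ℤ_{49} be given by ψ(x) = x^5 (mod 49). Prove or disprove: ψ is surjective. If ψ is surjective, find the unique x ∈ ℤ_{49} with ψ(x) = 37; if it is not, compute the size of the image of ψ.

43

ψ(0) = 0^5 = 0.
ψ(7): Repeated squaring mod 49: 7^1 ≡ 7, 7^2 ≡ 7² = 49 ≡ 0, 7^4 ≡ 0² = 0. Since 5 = 4 + 1, 7^5 ≡ 0·7: 0·7 = 0. So 7^5 ≡ 0 (mod 49).
So ψ(0) = ψ(7) = 0 while 0 ≠ 7, hence ψ is not injective.
A non-injective map from the 49-element set ℤ_{49} to itself takes at most 48 distinct values, so it cannot be surjective. Hence ψ is not surjective.
Since ψ is not surjective, we determine |image(ψ)|. Computing x^5 mod 49 for each x (by repeated squaring, reducing mod 49 at every step), the values ψ(0), ψ(1), …, ψ(48) are: 0, 1, 32, 47, 44, 38, 34, 0, 36, 4, 40, 37, 10, 20, 0, 22, 25, 33, 30, 31, 6, 0, 8, 46, 26, 23, 3, 41, 0, 43, 18, 19, 16, 24, 27, 0, 29, 39, 12, 9, 45, 13, 0, 15, 11, 5, 2, 17, 48.
The distinct values are {0, 1, 2, 3, 4, 5, 6, 8, 9, 10, 11, 12, 13, 15, 16, 17, 18, 19, 20, 22, 23, 24, 25, 26, 27, 29, 30, 31, 32, 33, 34, 36, 37, 38, 39, 40, 41, 43, 44, 45, 46, 47, 48}; there are 43 of them.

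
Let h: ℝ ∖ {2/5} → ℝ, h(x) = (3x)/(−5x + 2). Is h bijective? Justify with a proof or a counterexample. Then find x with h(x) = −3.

If h(x) = −3/5, cross-multiplying gives −5(3x) = 3(−5x + 2), which simplifies to 0 = 6 — false.  So −3/5 has no preimage and h is not surjective.
Hence h is not bijective.
Solving h(x) = −3: cross-multiplying gives 3x = −3(−5x + 2), which rearranges to −12x = −6, so x = 1/2.

1/2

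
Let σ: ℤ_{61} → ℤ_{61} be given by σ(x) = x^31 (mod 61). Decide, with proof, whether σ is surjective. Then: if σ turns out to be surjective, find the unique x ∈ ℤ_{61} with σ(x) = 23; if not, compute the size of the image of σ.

38

Since 61 is prime, the nonzero elements of ℤ_{61} form a cyclic group of order 60.
As gcd(31, 60) = 1, raising to the 31st power is a bijection on this group: if a^31 ≡ b^31 then (ab^{−1})^31 = 1, and the only element of order dividing gcd(31, 60) = 1 is 1, so a = b.
With σ(0) = 0 this makes σ injective on all of ℤ_{61}, hence bijective (finite equal-size domain and codomain). In particular σ is surjective.
Since σ is surjective, we find the preimage of 23. The inverse of x ↦ x^31 on (ℤ_{61})^× is x ↦ x^31, because 31·31 = 961 = 16·60 + 1 ≡ 1 (mod 60) and x^{60} = 1 for x ≠ 0 (Fermat). So σ⁻¹(23) = 23^31 mod 61.
Repeated squaring mod 61: 23^1 ≡ 23, 23^2 ≡ 23² = 529 ≡ 41, 23^4 ≡ 41² = 1681 ≡ 34, 23^8 ≡ 34² = 1156 ≡ 58, 23^16 ≡ 58² = 3364 ≡ 9. Since 31 = 16 + 8 + 4 + 2 + 1, 23^31 ≡ 9·58·34·41·23: 9·58 = 522 ≡ 34, then 34·34 = 1156 ≡ 58, then 58·41 = 2378 ≡ 60, then 60·23 = 1380 ≡ 38. So 23^31 ≡ 38 (mod 61).
Hence σ⁻¹(23) = 38.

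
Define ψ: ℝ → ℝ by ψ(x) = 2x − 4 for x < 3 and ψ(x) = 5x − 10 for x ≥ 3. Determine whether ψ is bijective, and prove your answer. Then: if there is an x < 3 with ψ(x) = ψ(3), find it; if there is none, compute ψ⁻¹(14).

Both pieces are strictly increasing (slopes 2 and 5), so each is injective on its own interval.
The left piece maps (−∞, 3) onto (−∞, 2); the right piece maps [3, ∞) onto [5, ∞).
The images leave a gap (2 has no preimage), so ψ is not surjective, hence not bijective.
Because the two images are disjoint, no x < 3 has ψ(x) = ψ(3), so we compute ψ⁻¹(14): 14 lies in [5, ∞), so solve 5x − 10 = 14: x = (14 + 10)/5 = 24/5.

24/5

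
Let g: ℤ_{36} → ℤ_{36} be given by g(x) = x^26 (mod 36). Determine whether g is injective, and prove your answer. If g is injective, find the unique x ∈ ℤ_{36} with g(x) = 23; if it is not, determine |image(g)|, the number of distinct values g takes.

g(0) = 0^26 = 0.
g(6): Repeated squaring mod 36: 6^1 ≡ 6, 6^2 ≡ 6² = 36 ≡ 0, 6^4 ≡ 0² = 0, 6^8 ≡ 0² = 0, 6^16 ≡ 0² = 0. Since 26 = 16 + 8 + 2, 6^26 ≡ 0·0·0: 0·0 = 0, then 0·0 = 0. So 6^26 ≡ 0 (mod 36).
So g(0) = g(6) = 0 while 0 ≠ 6, hence g is not injective.
Since g is not injective, we determine |image(g)|. Computing x^26 mod 36 for each x (by repeated squaring, reducing mod 36 at every step), the values g(0), g(1), …, g(35) are: 0, 1, 4, 9, 16, 25, 0, 13, 28, 9, 28, 13, 0, 25, 16, 9, 4, 1, 0, 1, 4, 9, 16, 25, 0, 13, 28, 9, 28, 13, 0, 25, 16, 9, 4, 1.
The distinct values are {0, 1, 4, 9, 13, 16, 25, 28}; there are 8 of them.

8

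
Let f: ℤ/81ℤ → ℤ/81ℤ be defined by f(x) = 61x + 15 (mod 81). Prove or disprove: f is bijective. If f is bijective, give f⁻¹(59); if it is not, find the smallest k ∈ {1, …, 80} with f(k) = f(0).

14

By definition, f is injective if f(u) = f(v) implies u = v.
Suppose f(u) = f(v) in ℤ/81ℤ. Then 61u + 15 ≡ 61v + 15 (mod 81), therefore 61(u − v) ≡ 0 (mod 81).
Since gcd(61, 81) = 1, 61 is invertible modulo 81, thus u − v ≡ 0 (mod 81), i.e. u = v.
We now compute 61⁻¹ mod 81 explicitly. Euclid's algorithm: 81 = 1·61 + 20, 61 = 3·20 + 1; back-substituting gives 1 = 4·61 − 3·81, so 61⁻¹ ≡ 4 (mod 81).
Then y ↦ 4(y − 15) is a two-sided inverse to f, so every y ∈ ℤ/81ℤ has a preimage.
So f is bijective.
Since f is bijective, we compute f⁻¹(59): solve 61x + 15 ≡ 59 (mod 81), i.e. 61x ≡ 44 (mod 81).
Multiplying by 61⁻¹ = 4 gives x ≡ 4·44 = 176 = 2·81 + 14 ≡ 14 (mod 81).
Check: f(14) = 61·14 + 15 = 869 = 10·81 + 59 ≡ 59 (mod 81).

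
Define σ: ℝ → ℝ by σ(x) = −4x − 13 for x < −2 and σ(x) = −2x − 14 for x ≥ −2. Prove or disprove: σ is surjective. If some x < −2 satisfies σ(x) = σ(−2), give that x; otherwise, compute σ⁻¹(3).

Both pieces are strictly decreasing (slopes −4 and −2), so each is injective on its own interval.
The left piece maps (−∞, −2) onto (−5, ∞); the right piece maps [−2, ∞) onto (−∞, −10].
The union (−5, ∞) ∪ (−∞, −10] omits the interval between −5 and −10; in particular −5 has no preimage. So σ is not surjective.
Because the two images are disjoint, no x < −2 has σ(x) = σ(−2), so we compute σ⁻¹(3): 3 lies in (−5, ∞), so solve −4x − 13 = 3: x = (3 + 13)/(−4) = −4.

-4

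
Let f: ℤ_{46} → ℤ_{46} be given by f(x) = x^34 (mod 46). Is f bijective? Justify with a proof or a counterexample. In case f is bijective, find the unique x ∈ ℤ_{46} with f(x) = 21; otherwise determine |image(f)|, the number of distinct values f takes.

24

f(22): Repeated squaring mod 46: 22^1 ≡ 22, 22^2 ≡ 22² = 484 ≡ 24, 22^4 ≡ 24² = 576 ≡ 24, 22^8 ≡ 24² = 576 ≡ 24, 22^16 ≡ 24² = 576 ≡ 24, 22^32 ≡ 24² = 576 ≡ 24. Since 34 = 32 + 2, 22^34 ≡ 24·24: 24·24 = 576 ≡ 24. So 22^34 ≡ 24 (mod 46).
f(24): Repeated squaring mod 46: 24^1 ≡ 24, 24^2 ≡ 24² = 576 ≡ 24, 24^4 ≡ 24² = 576 ≡ 24, 24^8 ≡ 24² = 576 ≡ 24, 24^16 ≡ 24² = 576 ≡ 24, 24^32 ≡ 24² = 576 ≡ 24. Since 34 = 32 + 2, 24^34 ≡ 24·24: 24·24 = 576 ≡ 24. So 24^34 ≡ 24 (mod 46).
So f(22) = f(24) = 24 while 22 ≠ 24, therefore f is not injective, hence not bijective.
Since f is not bijective, we determine |image(f)|. Computing x^34 mod 46 for each x (by repeated squaring, reducing mod 46 at every step), the values f(0), f(1), …, f(45) are: 0, 1, 2, 3, 4, 41, 6, 39, 8, 9, 36, 35, 12, 13, 32, 31, 16, 29, 18, 27, 26, 25, 24, 23, 24, 25, 26, 27, 18, 29, 16, 31, 32, 13, 12, 35, 36, 9, 8, 39, 6, 41, 4, 3, 2, 1.
The distinct values are {0, 1, 2, 3, 4, 6, 8, 9, 12, 13, 16, 18, 23, 24, 25, 26, 27, 29, 31, 32, 35, 36, 39, 41}; there are 24 of them.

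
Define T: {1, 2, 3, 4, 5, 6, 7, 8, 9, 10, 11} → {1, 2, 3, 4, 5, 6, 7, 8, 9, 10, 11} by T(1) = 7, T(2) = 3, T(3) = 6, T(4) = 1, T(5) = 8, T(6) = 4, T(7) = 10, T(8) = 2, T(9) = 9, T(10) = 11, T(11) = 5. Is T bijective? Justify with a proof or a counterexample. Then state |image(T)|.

11

The values 7, 3, 6, 1, 8, 4, 10, 2, 9, 11, 5 are a permutation of {1, 2, 3, 4, 5, 6, 7, 8, 9, 10, 11}: each element appears exactly once.
So T is injective and surjective, hence bijective.
The image of T is {1, 2, 3, 4, 5, 6, 7, 8, 9, 10, 11}, which has 11 elements.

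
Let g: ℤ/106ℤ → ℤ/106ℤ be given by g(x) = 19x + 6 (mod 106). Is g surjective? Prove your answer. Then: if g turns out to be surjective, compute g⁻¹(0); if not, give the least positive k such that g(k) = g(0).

22

Since gcd(19, 106) = 1, 19 is invertible modulo 106. Euclid's algorithm: 106 = 5·19 + 11, 19 = 1·11 + 8, 11 = 1·8 + 3, 8 = 2·3 + 2, 3 = 1·2 + 1; back-substituting gives 1 = 67·19 − 12·106, so 19⁻¹ ≡ 67 (mod 106).
For any y ∈ ℤ/106ℤ, x = 67(y − 6) mod 106 satisfies g(x) = 19·67(y − 6) + 6 ≡ y (since 19·67 ≡ 1 mod 106). So every y has a preimage.
Thus g is surjective.
Since g is surjective, we find g⁻¹(0): we need 19x ≡ 0 − 6 ≡ 100 (mod 106). Using 19⁻¹ = 67: x ≡ 67·100 = 6700 = 63·106 + 22, so x = 22.
Check: g(22) = 19·22 + 6 = 424 = 4·106 + 0 ≡ 0 (mod 106).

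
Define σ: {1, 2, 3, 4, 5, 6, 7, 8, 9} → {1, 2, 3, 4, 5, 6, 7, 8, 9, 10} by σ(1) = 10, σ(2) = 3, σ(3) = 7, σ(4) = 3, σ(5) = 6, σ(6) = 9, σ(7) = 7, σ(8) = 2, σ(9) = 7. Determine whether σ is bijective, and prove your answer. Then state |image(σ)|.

6

σ(2) = 3 = σ(4) with 2 ≠ 4, so σ is not injective, hence not bijective.
The image of σ is {2, 3, 6, 7, 9, 10}, which has 6 elements.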